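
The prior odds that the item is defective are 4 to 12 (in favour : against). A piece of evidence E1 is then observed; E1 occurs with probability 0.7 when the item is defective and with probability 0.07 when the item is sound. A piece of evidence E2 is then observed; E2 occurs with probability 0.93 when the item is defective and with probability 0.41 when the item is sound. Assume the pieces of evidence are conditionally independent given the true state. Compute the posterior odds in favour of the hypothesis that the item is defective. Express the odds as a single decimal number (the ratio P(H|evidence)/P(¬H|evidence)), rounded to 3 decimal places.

Prior odds = 4/12 = 0.33333. In log-odds, ln(0.33333) = -1.0986.
Add log likelihood ratios: ln(10.0000) + ln(2.2683) = 3.1216.
Posterior log-odds = 2.0230, so posterior odds = exp(2.0230) = 7.5610.

Posterior odds ≈ 7.561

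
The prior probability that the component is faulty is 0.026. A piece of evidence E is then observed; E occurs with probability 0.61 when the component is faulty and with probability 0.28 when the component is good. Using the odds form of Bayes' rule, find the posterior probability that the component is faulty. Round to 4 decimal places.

Prior odds = 0.026/(1−0.026) = 0.026694. In log-odds, ln(0.026694) = -3.6233.
Add log likelihood ratio: ln(2.1786) = 0.77867.
Posterior log-odds = -2.8446, so posterior odds = exp(-2.8446) = 0.058155. Converting, P(H|E) = 0.058155/1.0582 = 0.0550.

Posterior probability ≈ 0.0550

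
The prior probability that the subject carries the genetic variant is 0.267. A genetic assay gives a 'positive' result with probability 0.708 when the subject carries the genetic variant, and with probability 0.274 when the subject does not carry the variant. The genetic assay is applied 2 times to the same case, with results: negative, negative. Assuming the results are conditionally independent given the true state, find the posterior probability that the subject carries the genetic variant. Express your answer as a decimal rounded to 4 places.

Posterior P(H) ≈ 0.0556

With H the event that the subject carries the genetic variant, the joint likelihood of the observed sequence is P(data|H) = 0.292·0.292 = 0.085264 and P(data|¬H) = 0.726·0.726 = 0.52708.
Bayes: P(H|data) = 0.267·0.085264 / (0.267·0.085264 + 0.733·0.52708) = 0.022765/0.40911 = 0.0556.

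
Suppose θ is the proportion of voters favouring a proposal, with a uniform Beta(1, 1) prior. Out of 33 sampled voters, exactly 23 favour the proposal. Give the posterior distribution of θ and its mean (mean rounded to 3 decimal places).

Observing 23 successes and 10 failures updates Beta(1, 1) by adding the success and failure counts to the two shape parameters: α = 1+23 = 24, β = 1+10 = 11.
E[θ | data] = 24/(24+11) = 0.686.

Posterior: Beta(24, 11); mean ≈ 0.686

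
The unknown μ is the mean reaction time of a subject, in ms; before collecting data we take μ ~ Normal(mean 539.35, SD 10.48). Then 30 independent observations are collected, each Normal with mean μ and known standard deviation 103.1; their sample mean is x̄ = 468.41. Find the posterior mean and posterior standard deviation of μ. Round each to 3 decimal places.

Prior precision 1/τ₀² = 1/10.48² = 0.00910495; data precision n/σ² = 30/103.1² = 0.00282230.
Posterior precision = 0.00910495 + 0.00282230 = 0.0119273, giving posterior SD = 1/√0.0119273 = 9.157.
Posterior mean = (0.00910495·539.35 + 0.00282230·468.41) / 0.0119273 = 522.564.

Posterior mean ≈ 522.564; posterior SD ≈ 9.157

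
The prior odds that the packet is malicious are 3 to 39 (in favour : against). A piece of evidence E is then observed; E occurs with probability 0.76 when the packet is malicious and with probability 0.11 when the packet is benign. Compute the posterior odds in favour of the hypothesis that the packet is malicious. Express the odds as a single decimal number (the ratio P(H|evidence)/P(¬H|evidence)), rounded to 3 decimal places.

Prior odds = 3/39 = 0.076923.
Likelihood ratio for E = 0.76/0.11 = 6.9091.
Posterior odds = prior odds × LR = 0.53147.

Posterior odds ≈ 0.531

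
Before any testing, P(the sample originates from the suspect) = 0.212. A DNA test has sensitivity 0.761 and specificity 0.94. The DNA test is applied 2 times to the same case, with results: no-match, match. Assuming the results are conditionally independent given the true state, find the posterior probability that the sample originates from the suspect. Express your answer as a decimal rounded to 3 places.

Posterior P(H) ≈ 0.465

With H the event that the sample originates from the suspect, the joint likelihood of the observed sequence is P(data|H) = 0.239·0.761 = 0.18188 and P(data|¬H) = 0.94·0.06 = 0.056400.
Bayes: P(H|data) = 0.212·0.18188 / (0.212·0.18188 + 0.788·0.056400) = 0.038558/0.083002 = 0.4645.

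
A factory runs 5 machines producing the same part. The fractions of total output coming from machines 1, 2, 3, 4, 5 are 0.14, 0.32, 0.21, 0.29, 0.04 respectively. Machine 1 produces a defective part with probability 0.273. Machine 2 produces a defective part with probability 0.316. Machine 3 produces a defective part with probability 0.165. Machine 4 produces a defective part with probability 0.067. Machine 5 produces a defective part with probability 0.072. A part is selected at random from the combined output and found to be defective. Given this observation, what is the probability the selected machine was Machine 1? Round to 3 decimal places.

Posterior probability ≈ 0.195

P(defective|M1) = 0.273; P(defective|M2) = 0.316; P(defective|M3) = 0.165; P(defective|M4) = 0.067; P(defective|M5) = 0.072.
Prior × likelihood for each source: 0.14·0.273=0.03822, 0.32·0.316=0.1011, 0.21·0.165=0.03465, 0.29·0.067=0.01943, 0.04·0.072=0.002880. Summing gives P(defective) = 0.19630.
P(Machine 1 | defective) = 0.03822 / 0.19630 = 0.195.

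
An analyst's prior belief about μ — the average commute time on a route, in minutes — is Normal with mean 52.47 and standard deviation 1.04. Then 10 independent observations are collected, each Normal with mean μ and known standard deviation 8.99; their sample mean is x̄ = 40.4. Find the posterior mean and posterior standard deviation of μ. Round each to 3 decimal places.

Posterior mean ≈ 51.045; posterior SD ≈ 0.977

Prior precision 1/τ₀² = 1/1.04² = 0.924556; data precision n/σ² = 10/8.99² = 0.123732.
Posterior precision = 0.924556 + 0.123732 = 1.04829, giving posterior SD = 1/√1.04829 = 0.977.
Posterior mean = (0.924556·52.47 + 0.123732·40.4) / 1.04829 = 51.045.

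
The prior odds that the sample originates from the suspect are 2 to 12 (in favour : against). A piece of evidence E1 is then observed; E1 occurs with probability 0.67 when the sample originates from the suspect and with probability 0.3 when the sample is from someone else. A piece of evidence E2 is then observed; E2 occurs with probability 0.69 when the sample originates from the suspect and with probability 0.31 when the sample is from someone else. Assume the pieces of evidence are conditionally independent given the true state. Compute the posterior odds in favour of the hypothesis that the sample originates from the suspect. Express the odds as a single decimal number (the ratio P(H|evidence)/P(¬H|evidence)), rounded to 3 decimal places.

Posterior odds ≈ 0.828

Prior odds = 2/12 = 0.16667.
Likelihood ratio for E1 = 0.67/0.3 = 2.2333.
Likelihood ratio for E2 = 0.69/0.31 = 2.2258.
Posterior odds = prior odds × LR₁ × LR₂ = 0.82849.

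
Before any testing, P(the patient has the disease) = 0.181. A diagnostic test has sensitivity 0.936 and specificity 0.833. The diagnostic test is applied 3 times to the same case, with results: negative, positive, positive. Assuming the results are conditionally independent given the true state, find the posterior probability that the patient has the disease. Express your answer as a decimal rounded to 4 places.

Posterior P(H) ≈ 0.3479

Let H be the event that the patient has the disease; start with P(H) = 0.181. P('positive'|H) = 0.936, P('positive'|¬H) = 0.167.
Update on result 1 ('negative'): P(H) ← 0.064·0.1810 / (0.064·0.1810 + 0.833·0.8190) = 0.011584/0.69381 = 0.0167.
Update on result 2 ('positive'): P(H) ← 0.936·0.0167 / (0.936·0.0167 + 0.167·0.9833) = 0.015628/0.17984 = 0.0869.
Update on result 3 ('positive'): P(H) ← 0.936·0.0869 / (0.936·0.0869 + 0.167·0.9131) = 0.081336/0.23382 = 0.3479.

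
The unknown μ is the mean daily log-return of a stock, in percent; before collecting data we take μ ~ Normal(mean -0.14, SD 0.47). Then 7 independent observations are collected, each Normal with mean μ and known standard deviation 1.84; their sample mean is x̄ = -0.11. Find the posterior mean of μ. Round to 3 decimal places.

With known σ, the Normal prior is conjugate. Weight on the data is w = (n/σ²)/(n/σ² + 1/τ₀²) = 2.06758/(2.06758+4.52694) = 0.31353.
Posterior mean = w·x̄ + (1−w)·μ₀ = 0.31353·-0.11 + 0.68647·-0.14 = -0.131.

Posterior mean ≈ -0.131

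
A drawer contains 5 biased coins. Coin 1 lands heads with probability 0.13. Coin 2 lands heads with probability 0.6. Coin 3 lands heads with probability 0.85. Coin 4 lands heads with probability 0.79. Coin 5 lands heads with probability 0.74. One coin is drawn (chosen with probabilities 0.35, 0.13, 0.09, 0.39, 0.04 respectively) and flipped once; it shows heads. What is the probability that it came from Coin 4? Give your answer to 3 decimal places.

Posterior probability ≈ 0.573

Tabulate prior·likelihood by source: [1] prior 0.35, lik 0.13, product 0.04550; [2] prior 0.13, lik 0.6, product 0.07800; [3] prior 0.09, lik 0.85, product 0.07650; [4] prior 0.39, lik 0.79, product 0.3081; [5] prior 0.04, lik 0.74, product 0.02960.
Normalizing constant = 0.53770; the posterior for Coin 4 is its product over the sum, 0.3081/0.53770 = 0.573.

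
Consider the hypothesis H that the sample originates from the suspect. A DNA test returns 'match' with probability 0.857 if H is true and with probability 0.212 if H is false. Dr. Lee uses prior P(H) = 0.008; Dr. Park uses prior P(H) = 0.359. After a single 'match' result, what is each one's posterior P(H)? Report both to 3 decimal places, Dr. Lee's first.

P('+'|H) = 0.857, P('+'|¬H) = 0.212.
Dr. Lee: numerator 0.857·0.008 = 0.0068560; evidence = 0.0068560+0.212·0.992 = 0.21716; posterior = 0.032.
Dr. Park: numerator 0.857·0.359 = 0.30766; evidence = 0.30766+0.212·0.641 = 0.44355; posterior = 0.694.

Dr. Lee: 0.032; Dr. Park: 0.694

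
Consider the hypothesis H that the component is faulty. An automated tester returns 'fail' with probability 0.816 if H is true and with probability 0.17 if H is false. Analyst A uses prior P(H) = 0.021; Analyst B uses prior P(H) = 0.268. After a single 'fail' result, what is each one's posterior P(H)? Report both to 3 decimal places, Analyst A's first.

The likelihood ratio for a 'fail' result is 0.816/0.17 = 4.8000.
Analyst A: prior odds 0.021/0.979 = 0.021450; posterior odds 0.10296; posterior probability 0.093.
Analyst B: prior odds 0.268/0.732 = 0.36612; posterior odds 1.7574; posterior probability 0.637.

Analyst A: 0.093; Analyst B: 0.637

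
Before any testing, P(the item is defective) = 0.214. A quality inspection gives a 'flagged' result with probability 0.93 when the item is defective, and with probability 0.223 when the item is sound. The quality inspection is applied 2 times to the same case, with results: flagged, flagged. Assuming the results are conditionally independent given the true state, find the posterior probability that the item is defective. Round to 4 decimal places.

Posterior P(H) ≈ 0.8256

Let H be the event that the item is defective; start with P(H) = 0.214. P('flagged'|H) = 0.93, P('flagged'|¬H) = 0.223.
Update on result 1 ('flagged'): P(H) ← 0.93·0.2140 / (0.93·0.2140 + 0.223·0.7860) = 0.19902/0.37430 = 0.5317.
Update on result 2 ('flagged'): P(H) ← 0.93·0.5317 / (0.93·0.5317 + 0.223·0.4683) = 0.49450/0.59892 = 0.8256.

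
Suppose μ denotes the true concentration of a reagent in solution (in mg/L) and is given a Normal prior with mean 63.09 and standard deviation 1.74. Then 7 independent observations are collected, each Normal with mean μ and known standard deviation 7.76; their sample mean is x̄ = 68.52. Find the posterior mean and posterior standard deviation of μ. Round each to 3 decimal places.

With known σ, the Normal prior is conjugate. Weight on the data is w = (n/σ²)/(n/σ² + 1/τ₀²) = 0.116245/(0.116245+0.330295) = 0.26032.
Posterior mean = w·x̄ + (1−w)·μ₀ = 0.26032·68.52 + 0.73968·63.09 = 64.504. Posterior variance = 1/(0.116245+0.330295) = 2.23944, so SD = 1.496.

Posterior mean ≈ 64.504; posterior SD ≈ 1.496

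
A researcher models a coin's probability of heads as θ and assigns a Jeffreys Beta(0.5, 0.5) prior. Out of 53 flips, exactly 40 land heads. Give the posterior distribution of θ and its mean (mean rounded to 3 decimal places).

The binomial likelihood is conjugate to the Beta prior: with 40 successes and 13 failures, the posterior is Beta(0.5+40, 0.5+13) = Beta(40.5, 13.5).
E[θ | data] = 40.5/(40.5+13.5) = 0.750.

Posterior: Beta(40.5, 13.5); mean ≈ 0.750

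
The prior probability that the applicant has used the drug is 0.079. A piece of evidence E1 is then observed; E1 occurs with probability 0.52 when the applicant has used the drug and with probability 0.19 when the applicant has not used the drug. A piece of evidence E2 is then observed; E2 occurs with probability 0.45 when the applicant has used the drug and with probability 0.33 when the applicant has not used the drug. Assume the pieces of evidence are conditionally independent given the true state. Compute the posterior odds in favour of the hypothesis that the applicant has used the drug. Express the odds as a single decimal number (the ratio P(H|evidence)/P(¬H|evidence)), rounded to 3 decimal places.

Posterior odds ≈ 0.320

Prior odds = 0.079/(1−0.079) = 0.085776.
Likelihood ratio for E1 = 0.52/0.19 = 2.7368.
Likelihood ratio for E2 = 0.45/0.33 = 1.3636.
Posterior odds = prior odds × LR₁ × LR₂ = 0.32012.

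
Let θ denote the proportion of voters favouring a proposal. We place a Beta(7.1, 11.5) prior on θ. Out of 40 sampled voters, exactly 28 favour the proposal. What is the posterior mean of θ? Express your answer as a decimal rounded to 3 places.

Posterior mean ≈ 0.599

Observing 28 successes and 12 failures updates Beta(7.1, 11.5) by adding the success and failure counts to the two shape parameters: α = 7.1+28 = 35.1, β = 11.5+12 = 23.5.
Posterior mean = α/(α+β) = 35.1/58.6 = 0.599.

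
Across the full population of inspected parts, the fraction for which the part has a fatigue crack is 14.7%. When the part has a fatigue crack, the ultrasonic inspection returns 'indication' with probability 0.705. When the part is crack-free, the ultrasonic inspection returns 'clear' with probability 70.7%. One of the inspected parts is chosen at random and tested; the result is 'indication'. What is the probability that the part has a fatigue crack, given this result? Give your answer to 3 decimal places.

Write H for 'the part has a fatigue crack'. Prior odds H:¬H = 0.147/0.853 = 0.17233. For the 'indication' outcome, the likelihood ratio is 0.705/0.293 = 2.4061.
Posterior odds = 0.17233 × 2.4061 = 0.41466, so P(H|E) = 0.41466/(1+0.41466) = 0.293.

P(H | E) ≈ 0.293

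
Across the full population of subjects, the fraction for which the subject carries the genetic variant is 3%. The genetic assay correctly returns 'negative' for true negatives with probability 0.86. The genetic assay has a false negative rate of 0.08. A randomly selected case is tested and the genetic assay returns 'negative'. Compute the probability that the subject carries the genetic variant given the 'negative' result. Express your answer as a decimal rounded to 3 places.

Write H for 'the subject carries the genetic variant'. Prior odds H:¬H = 0.03/0.97 = 0.030928. For the 'negative' outcome, the likelihood ratio is 0.08/0.86 = 0.093023.
Posterior odds = 0.030928 × 0.093023 = 0.0028770, so P(H|E) = 0.0028770/(1+0.0028770) = 0.003.

P(H | E) ≈ 0.003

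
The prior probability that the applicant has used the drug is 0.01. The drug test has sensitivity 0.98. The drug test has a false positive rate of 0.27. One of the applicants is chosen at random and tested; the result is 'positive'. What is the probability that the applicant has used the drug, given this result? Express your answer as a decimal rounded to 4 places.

P(H | E) ≈ 0.0354

Let H be the event that the applicant has used the drug. P(H) = 0.01, so P(¬H) = 0.99. With E the 'positive' result, P(E|H) = 0.98 and P(E|¬H) = 0.27.
P(E) = 0.98·0.01 + 0.27·0.99 = 0.0098000 + 0.26730 = 0.27710.
By Bayes' theorem, P(H|E) = 0.0098000 / 0.27710 = 0.0354.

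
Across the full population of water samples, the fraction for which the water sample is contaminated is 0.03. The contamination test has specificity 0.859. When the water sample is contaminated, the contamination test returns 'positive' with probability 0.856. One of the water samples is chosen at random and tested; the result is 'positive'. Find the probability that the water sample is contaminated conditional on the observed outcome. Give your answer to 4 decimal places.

Write H for 'the water sample is contaminated'. Prior odds H:¬H = 0.03/0.97 = 0.030928. For the 'positive' outcome, the likelihood ratio is 0.856/0.141 = 6.0709.
Posterior odds = 0.030928 × 6.0709 = 0.18776, so P(H|E) = 0.18776/(1+0.18776) = 0.1581.

P(H | E) ≈ 0.1581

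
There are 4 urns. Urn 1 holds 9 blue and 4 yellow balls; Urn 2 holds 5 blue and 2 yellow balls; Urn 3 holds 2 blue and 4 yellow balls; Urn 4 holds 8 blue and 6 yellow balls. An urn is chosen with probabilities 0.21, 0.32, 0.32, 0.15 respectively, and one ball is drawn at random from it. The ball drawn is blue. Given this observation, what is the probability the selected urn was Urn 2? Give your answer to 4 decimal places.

P(blue|Urn 1) = 0.6923; P(blue|Urn 2) = 0.7143; P(blue|Urn 3) = 0.3333; P(blue|Urn 4) = 0.5714.
Prior × likelihood for each source: 0.21·0.6923=0.1454, 0.32·0.7143=0.2286, 0.32·0.3333=0.1067, 0.15·0.5714=0.08571. Summing gives P(blue) = 0.56634.
P(Urn 2 | blue) = 0.2286 / 0.56634 = 0.4036.

Posterior probability ≈ 0.4036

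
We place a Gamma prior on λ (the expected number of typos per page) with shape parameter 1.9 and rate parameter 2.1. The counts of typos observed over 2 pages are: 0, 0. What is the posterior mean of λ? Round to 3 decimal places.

Posterior mean ≈ 0.463

The Poisson likelihood adds the total count to the shape and the number of exposure periods to the rate. Here ∑xᵢ = 0 and n = 2, so shape 1.9→1.9 and rate 2.1→4.1.
Posterior mean = shape/rate = 1.9/4.1 = 0.463.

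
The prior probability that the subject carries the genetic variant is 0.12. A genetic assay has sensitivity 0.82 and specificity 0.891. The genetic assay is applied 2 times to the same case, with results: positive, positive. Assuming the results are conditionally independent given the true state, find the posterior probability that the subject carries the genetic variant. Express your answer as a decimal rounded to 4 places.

Posterior P(H) ≈ 0.8853

Let H be the event that the subject carries the genetic variant; start with P(H) = 0.12. P('positive'|H) = 0.82, P('positive'|¬H) = 0.109.
Update on result 1 ('positive'): P(H) ← 0.82·0.1200 / (0.82·0.1200 + 0.109·0.8800) = 0.098400/0.19432 = 0.5064.
Update on result 2 ('positive'): P(H) ← 0.82·0.5064 / (0.82·0.5064 + 0.109·0.4936) = 0.41523/0.46904 = 0.8853.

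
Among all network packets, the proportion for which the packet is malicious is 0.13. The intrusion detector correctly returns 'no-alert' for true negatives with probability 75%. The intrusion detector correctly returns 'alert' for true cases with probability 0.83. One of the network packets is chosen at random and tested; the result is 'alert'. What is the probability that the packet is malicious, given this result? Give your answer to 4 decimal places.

P(H | E) ≈ 0.3316

Write H for 'the packet is malicious'. Prior odds H:¬H = 0.13/0.87 = 0.14943. For the 'alert' outcome, the likelihood ratio is 0.83/0.25 = 3.3200.
Posterior odds = 0.14943 × 3.3200 = 0.49609, so P(H|E) = 0.49609/(1+0.49609) = 0.3316.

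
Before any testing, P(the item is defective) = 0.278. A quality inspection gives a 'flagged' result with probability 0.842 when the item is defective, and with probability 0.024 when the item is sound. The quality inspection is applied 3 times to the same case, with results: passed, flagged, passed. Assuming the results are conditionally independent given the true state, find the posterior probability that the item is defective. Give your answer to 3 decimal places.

Posterior P(H) ≈ 0.261

Let H be the event that the item is defective; start with P(H) = 0.278. P('flagged'|H) = 0.842, P('flagged'|¬H) = 0.024.
Update on result 1 ('passed'): P(H) ← 0.158·0.2780 / (0.158·0.2780 + 0.976·0.7220) = 0.043924/0.74860 = 0.0587.
Update on result 2 ('flagged'): P(H) ← 0.842·0.0587 / (0.842·0.0587 + 0.024·0.9413) = 0.049404/0.071996 = 0.6862.
Update on result 3 ('passed'): P(H) ← 0.158·0.6862 / (0.158·0.6862 + 0.976·0.3138) = 0.10842/0.41468 = 0.2615.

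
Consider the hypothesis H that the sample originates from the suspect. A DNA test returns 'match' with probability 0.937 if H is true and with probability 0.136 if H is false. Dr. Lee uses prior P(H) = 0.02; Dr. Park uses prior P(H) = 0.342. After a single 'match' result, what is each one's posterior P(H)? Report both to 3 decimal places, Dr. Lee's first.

Dr. Lee: 0.123; Dr. Park: 0.782

The likelihood ratio for a 'match' result is 0.937/0.136 = 6.8897.
Dr. Lee: prior odds 0.02/0.98 = 0.020408; posterior odds 0.14061; posterior probability 0.123.
Dr. Park: prior odds 0.342/0.658 = 0.51976; posterior odds 3.5810; posterior probability 0.782.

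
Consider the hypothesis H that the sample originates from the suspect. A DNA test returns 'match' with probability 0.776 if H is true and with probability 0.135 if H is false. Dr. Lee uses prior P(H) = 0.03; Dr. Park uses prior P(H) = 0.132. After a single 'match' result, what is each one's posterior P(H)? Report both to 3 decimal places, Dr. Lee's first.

The likelihood ratio for a 'match' result is 0.776/0.135 = 5.7481.
Dr. Lee: prior odds 0.03/0.97 = 0.030928; posterior odds 0.17778; posterior probability 0.151.
Dr. Park: prior odds 0.132/0.868 = 0.15207; posterior odds 0.87414; posterior probability 0.466.

Dr. Lee: 0.151; Dr. Park: 0.466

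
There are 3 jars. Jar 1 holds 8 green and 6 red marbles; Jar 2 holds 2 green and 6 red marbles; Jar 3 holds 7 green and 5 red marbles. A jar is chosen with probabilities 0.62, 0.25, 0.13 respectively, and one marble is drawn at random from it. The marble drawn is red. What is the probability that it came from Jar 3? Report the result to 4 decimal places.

Posterior probability ≈ 0.1068

P(red|Jar 1) = 0.4286; P(red|Jar 2) = 0.75; P(red|Jar 3) = 0.4167.
Prior × likelihood for each source: 0.62·0.4286=0.2657, 0.25·0.75=0.1875, 0.13·0.4167=0.05417. Summing gives P(red) = 0.50738.
P(Jar 3 | red) = 0.05417 / 0.50738 = 0.1068.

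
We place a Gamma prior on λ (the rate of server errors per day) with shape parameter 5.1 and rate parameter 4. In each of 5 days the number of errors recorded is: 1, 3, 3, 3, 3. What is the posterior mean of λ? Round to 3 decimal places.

Total count ∑xᵢ = 13 over n = 5 days.
Gamma is conjugate to the Poisson likelihood: posterior is Gamma(shape = 5.1+13 = 18.1, rate = 4+5 = 9).
Posterior mean = shape/rate = 18.1/9 = 2.011.

Posterior mean ≈ 2.011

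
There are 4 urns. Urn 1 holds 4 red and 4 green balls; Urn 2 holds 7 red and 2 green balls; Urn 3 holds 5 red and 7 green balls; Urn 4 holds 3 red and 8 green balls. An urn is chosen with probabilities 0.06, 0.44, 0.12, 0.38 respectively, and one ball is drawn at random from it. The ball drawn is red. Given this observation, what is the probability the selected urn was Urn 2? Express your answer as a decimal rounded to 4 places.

P(red|Urn 1) = 0.5; P(red|Urn 2) = 0.7778; P(red|Urn 3) = 0.4167; P(red|Urn 4) = 0.2727.
Prior × likelihood for each source: 0.06·0.5=0.03000, 0.44·0.7778=0.3422, 0.12·0.4167=0.05000, 0.38·0.2727=0.1036. Summing gives P(red) = 0.52586.
P(Urn 2 | red) = 0.3422 / 0.52586 = 0.6508.

Posterior probability ≈ 0.6508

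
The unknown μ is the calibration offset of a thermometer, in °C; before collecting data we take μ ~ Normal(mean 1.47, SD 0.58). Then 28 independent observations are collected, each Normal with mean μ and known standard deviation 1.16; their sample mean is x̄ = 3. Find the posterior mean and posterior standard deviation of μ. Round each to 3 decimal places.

Posterior mean ≈ 2.809; posterior SD ≈ 0.205

Prior precision 1/τ₀² = 1/0.58² = 2.97265; data precision n/σ² = 28/1.16² = 20.8086.
Posterior precision = 2.97265 + 20.8086 = 23.7812, giving posterior SD = 1/√23.7812 = 0.205.
Posterior mean = (2.97265·1.47 + 20.8086·3) / 23.7812 = 2.809.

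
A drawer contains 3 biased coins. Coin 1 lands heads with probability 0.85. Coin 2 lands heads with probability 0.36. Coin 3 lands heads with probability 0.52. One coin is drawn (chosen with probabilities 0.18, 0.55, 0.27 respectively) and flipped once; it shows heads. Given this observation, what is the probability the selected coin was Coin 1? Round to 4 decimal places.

Tabulate prior·likelihood by source: [1] prior 0.18, lik 0.85, product 0.1530; [2] prior 0.55, lik 0.36, product 0.1980; [3] prior 0.27, lik 0.52, product 0.1404.
Normalizing constant = 0.49140; the posterior for Coin 1 is its product over the sum, 0.1530/0.49140 = 0.3114.

Posterior probability ≈ 0.3114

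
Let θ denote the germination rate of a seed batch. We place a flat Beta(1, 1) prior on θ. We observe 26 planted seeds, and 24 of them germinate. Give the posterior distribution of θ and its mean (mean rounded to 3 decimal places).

The binomial likelihood is conjugate to the Beta prior: with 24 successes and 2 failures, the posterior is Beta(1+24, 1+2) = Beta(25, 3).
Posterior mean = α/(α+β) = 25/28 = 0.893.

Posterior: Beta(25, 3); mean ≈ 0.893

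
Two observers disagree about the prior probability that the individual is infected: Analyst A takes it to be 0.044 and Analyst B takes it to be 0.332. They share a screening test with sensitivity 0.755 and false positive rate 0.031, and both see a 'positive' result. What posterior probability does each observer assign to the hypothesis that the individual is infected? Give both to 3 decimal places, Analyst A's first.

Analyst A: 0.529; Analyst B: 0.924

The likelihood ratio for a 'positive' result is 0.755/0.031 = 24.355.
Analyst A: prior odds 0.044/0.956 = 0.046025; posterior odds 1.1209; posterior probability 0.529.
Analyst B: prior odds 0.332/0.668 = 0.49701; posterior odds 12.105; posterior probability 0.924.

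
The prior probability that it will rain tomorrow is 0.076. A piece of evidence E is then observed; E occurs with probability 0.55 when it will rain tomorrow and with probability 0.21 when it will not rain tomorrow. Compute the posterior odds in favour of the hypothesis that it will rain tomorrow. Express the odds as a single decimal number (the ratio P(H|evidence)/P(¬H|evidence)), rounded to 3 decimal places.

Prior odds = 0.076/(1−0.076) = 0.082251. In log-odds, ln(0.082251) = -2.4980.
Add log likelihood ratio: ln(2.6190) = 0.96281.
Posterior log-odds = -1.5352, so posterior odds = exp(-1.5352) = 0.21542.

Posterior odds ≈ 0.215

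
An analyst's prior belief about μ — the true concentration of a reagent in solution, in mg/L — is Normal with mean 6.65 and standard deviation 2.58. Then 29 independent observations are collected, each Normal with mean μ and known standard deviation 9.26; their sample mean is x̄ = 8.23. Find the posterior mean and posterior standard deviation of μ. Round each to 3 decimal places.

Prior precision 1/τ₀² = 1/2.58² = 0.150231; data precision n/σ² = 29/9.26² = 0.338202.
Posterior precision = 0.150231 + 0.338202 = 0.488433, giving posterior SD = 1/√0.488433 = 1.431.
Posterior mean = (0.150231·6.65 + 0.338202·8.23) / 0.488433 = 7.744.

Posterior mean ≈ 7.744; posterior SD ≈ 1.431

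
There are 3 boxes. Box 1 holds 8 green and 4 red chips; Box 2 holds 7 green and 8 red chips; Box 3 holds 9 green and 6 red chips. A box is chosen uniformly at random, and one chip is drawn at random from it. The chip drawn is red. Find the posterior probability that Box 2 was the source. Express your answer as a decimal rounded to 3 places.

Posterior probability ≈ 0.421

P(red|Box 1) = 0.3333; P(red|Box 2) = 0.5333; P(red|Box 3) = 0.4.
Prior × likelihood for each source: 0.333333·0.3333=0.1111, 0.333333·0.5333=0.1778, 0.333333·0.4=0.1333. Summing gives P(red) = 0.42222.
P(Box 2 | red) = 0.1778 / 0.42222 = 0.421.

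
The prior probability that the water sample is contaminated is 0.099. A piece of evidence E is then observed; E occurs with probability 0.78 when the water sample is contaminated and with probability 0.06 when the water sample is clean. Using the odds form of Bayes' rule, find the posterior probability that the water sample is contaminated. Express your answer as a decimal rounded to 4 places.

Posterior probability ≈ 0.5882

Prior odds = 0.099/(1−0.099) = 0.10988.
Likelihood ratio for E = 0.78/0.06 = 13.000.
Posterior odds = prior odds × LR = 1.4284.
Posterior probability = odds/(1+odds) = 1.4284/2.4284 = 0.5882.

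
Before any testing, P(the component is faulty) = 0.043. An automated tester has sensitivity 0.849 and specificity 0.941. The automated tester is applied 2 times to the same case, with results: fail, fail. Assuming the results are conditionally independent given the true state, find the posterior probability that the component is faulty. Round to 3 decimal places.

Posterior P(H) ≈ 0.903

With H the event that the component is faulty, the joint likelihood of the observed sequence is P(data|H) = 0.849·0.849 = 0.72080 and P(data|¬H) = 0.059·0.059 = 0.0034810.
Bayes: P(H|data) = 0.043·0.72080 / (0.043·0.72080 + 0.957·0.0034810) = 0.030994/0.034326 = 0.9029.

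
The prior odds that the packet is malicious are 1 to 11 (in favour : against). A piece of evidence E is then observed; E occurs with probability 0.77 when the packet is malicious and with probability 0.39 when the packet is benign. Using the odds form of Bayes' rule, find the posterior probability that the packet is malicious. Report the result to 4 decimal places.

Prior odds = 1/11 = 0.090909.
Likelihood ratio for E = 0.77/0.39 = 1.9744.
Posterior odds = prior odds × LR = 0.17949.
Posterior probability = odds/(1+odds) = 0.17949/1.1795 = 0.1522.

Posterior probability ≈ 0.1522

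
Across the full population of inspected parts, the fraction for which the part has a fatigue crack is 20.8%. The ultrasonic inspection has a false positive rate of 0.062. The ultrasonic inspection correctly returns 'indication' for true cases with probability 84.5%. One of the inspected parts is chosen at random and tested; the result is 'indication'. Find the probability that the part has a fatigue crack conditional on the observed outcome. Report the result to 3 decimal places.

P(H | E) ≈ 0.782

Let H be the event that the part has a fatigue crack. P(H) = 0.208, so P(¬H) = 0.792. With E the 'indication' result, P(E|H) = 0.845 and P(E|¬H) = 0.062.
P(E) = 0.845·0.208 + 0.062·0.792 = 0.17576 + 0.049104 = 0.22486.
By Bayes' theorem, P(H|E) = 0.17576 / 0.22486 = 0.782.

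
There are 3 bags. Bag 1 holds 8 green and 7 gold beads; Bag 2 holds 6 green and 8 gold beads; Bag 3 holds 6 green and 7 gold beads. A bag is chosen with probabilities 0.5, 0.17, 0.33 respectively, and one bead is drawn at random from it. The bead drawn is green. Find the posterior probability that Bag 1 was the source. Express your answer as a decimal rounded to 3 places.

Posterior probability ≈ 0.542

Tabulate prior·likelihood by source: [1] prior 0.5, lik 0.5333, product 0.2667; [2] prior 0.17, lik 0.4286, product 0.07286; [3] prior 0.33, lik 0.4615, product 0.1523.
Normalizing constant = 0.49183; the posterior for Bag 1 is its product over the sum, 0.2667/0.49183 = 0.542.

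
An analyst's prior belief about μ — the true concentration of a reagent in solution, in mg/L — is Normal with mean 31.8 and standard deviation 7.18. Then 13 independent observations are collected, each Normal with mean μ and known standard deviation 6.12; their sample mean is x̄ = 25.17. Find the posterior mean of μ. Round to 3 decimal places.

Posterior mean ≈ 25.521

Prior precision 1/τ₀² = 1/7.18² = 0.0193977; data precision n/σ² = 13/6.12² = 0.347089.
Posterior precision = 0.0193977 + 0.347089 = 0.366486.
Posterior mean = (0.0193977·31.8 + 0.347089·25.17) / 0.366486 = 25.521.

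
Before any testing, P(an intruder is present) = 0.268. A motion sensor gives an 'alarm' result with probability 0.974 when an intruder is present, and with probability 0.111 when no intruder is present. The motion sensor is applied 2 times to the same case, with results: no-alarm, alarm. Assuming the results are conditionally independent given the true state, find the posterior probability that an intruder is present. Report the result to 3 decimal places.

Posterior P(H) ≈ 0.086

With H the event that an intruder is present, the joint likelihood of the observed sequence is P(data|H) = 0.026·0.974 = 0.025324 and P(data|¬H) = 0.889·0.111 = 0.098679.
Bayes: P(H|data) = 0.268·0.025324 / (0.268·0.025324 + 0.732·0.098679) = 0.0067868/0.079020 = 0.0859.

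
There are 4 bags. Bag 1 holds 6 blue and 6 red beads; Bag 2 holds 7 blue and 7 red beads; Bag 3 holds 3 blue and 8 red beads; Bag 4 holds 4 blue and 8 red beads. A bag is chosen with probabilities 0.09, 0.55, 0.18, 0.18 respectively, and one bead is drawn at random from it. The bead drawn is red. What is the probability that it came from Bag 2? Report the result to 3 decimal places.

Posterior probability ≈ 0.482

P(red|Bag 1) = 0.5; P(red|Bag 2) = 0.5; P(red|Bag 3) = 0.7273; P(red|Bag 4) = 0.6667.
Prior × likelihood for each source: 0.09·0.5=0.04500, 0.55·0.5=0.2750, 0.18·0.7273=0.1309, 0.18·0.6667=0.1200. Summing gives P(red) = 0.57091.
P(Bag 2 | red) = 0.2750 / 0.57091 = 0.482.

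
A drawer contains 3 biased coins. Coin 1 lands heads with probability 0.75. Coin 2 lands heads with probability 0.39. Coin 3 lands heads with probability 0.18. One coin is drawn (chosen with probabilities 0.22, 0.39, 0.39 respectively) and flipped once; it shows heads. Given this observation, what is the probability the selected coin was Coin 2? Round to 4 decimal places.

Tabulate prior·likelihood by source: [1] prior 0.22, lik 0.75, product 0.1650; [2] prior 0.39, lik 0.39, product 0.1521; [3] prior 0.39, lik 0.18, product 0.07020.
Normalizing constant = 0.38730; the posterior for Coin 2 is its product over the sum, 0.1521/0.38730 = 0.3927.

Posterior probability ≈ 0.3927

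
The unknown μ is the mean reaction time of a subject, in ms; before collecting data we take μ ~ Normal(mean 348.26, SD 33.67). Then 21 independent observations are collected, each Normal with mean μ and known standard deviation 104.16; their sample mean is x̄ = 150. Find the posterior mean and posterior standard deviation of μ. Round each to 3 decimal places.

Posterior mean ≈ 212.066; posterior SD ≈ 18.839

With known σ, the Normal prior is conjugate. Weight on the data is w = (n/σ²)/(n/σ² + 1/τ₀²) = 0.00193561/(0.00193561+0.00088209) = 0.68695.
Posterior mean = w·x̄ + (1−w)·μ₀ = 0.68695·150 + 0.31305·348.26 = 212.066. Posterior variance = 1/(0.00193561+0.00088209) = 354.899, so SD = 18.839.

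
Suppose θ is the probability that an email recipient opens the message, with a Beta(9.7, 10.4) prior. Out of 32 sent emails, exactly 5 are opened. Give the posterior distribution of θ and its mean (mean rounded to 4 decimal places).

Posterior: Beta(14.7, 37.4); mean ≈ 0.2821

The binomial likelihood is conjugate to the Beta prior: with 5 successes and 27 failures, the posterior is Beta(9.7+5, 10.4+27) = Beta(14.7, 37.4).
E[θ | data] = 14.7/(14.7+37.4) = 0.2821.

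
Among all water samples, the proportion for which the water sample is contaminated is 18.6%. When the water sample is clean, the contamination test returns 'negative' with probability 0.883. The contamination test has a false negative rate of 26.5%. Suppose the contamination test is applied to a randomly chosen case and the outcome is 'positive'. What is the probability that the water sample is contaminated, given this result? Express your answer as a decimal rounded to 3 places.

P(H | E) ≈ 0.589

Let H be the event that the water sample is contaminated. P(H) = 0.186, so P(¬H) = 0.814. With E the 'positive' result, P(E|H) = 0.735 and P(E|¬H) = 0.117.
P(E) = 0.735·0.186 + 0.117·0.814 = 0.13671 + 0.095238 = 0.23195.
By Bayes' theorem, P(H|E) = 0.13671 / 0.23195 = 0.589.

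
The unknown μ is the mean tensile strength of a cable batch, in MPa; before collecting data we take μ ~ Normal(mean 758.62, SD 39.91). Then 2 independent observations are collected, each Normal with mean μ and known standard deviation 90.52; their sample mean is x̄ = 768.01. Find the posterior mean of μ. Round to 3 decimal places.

Prior precision 1/τ₀² = 1/39.91² = 0.00062782; data precision n/σ² = 2/90.52² = 0.00024408.
Posterior precision = 0.00062782 + 0.00024408 = 0.00087191.
Posterior mean = (0.00062782·758.62 + 0.00024408·768.01) / 0.00087191 = 761.249.

Posterior mean ≈ 761.249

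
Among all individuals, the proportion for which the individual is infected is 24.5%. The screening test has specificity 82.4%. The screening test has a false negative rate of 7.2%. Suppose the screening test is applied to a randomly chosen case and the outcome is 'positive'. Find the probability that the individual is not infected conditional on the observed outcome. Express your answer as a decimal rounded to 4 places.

Let H be the event that the individual is infected. P(H) = 0.245, so P(¬H) = 0.755. With E the 'positive' result, P(E|H) = 0.928 and P(E|¬H) = 0.176.
P(E) = 0.928·0.245 + 0.176·0.755 = 0.22736 + 0.13288 = 0.36024.
By Bayes' theorem, P(H|E) = 0.22736 / 0.36024 = 0.6311. Hence P(¬H|E) = 1 − 0.6311 = 0.3689.

P(¬H | E) ≈ 0.3689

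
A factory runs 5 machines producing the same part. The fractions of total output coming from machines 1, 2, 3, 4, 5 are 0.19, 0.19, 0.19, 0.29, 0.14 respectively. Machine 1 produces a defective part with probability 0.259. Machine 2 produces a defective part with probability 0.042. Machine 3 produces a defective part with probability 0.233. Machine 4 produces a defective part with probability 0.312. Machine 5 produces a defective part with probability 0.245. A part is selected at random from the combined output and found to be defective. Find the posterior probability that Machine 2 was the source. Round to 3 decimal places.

Posterior probability ≈ 0.035

Tabulate prior·likelihood by source: [1] prior 0.19, lik 0.259, product 0.04921; [2] prior 0.19, lik 0.042, product 0.007980; [3] prior 0.19, lik 0.233, product 0.04427; [4] prior 0.29, lik 0.312, product 0.09048; [5] prior 0.14, lik 0.245, product 0.03430.
Normalizing constant = 0.22624; the posterior for Machine 2 is its product over the sum, 0.007980/0.22624 = 0.035.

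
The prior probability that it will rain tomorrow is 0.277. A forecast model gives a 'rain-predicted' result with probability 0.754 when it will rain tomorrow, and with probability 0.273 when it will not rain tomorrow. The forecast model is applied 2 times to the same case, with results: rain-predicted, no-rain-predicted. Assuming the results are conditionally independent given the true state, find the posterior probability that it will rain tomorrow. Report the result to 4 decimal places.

With H the event that it will rain tomorrow, the joint likelihood of the observed sequence is P(data|H) = 0.754·0.246 = 0.18548 and P(data|¬H) = 0.273·0.727 = 0.19847.
Bayes: P(H|data) = 0.277·0.18548 / (0.277·0.18548 + 0.723·0.19847) = 0.051379/0.19487 = 0.2637.

Posterior P(H) ≈ 0.2637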